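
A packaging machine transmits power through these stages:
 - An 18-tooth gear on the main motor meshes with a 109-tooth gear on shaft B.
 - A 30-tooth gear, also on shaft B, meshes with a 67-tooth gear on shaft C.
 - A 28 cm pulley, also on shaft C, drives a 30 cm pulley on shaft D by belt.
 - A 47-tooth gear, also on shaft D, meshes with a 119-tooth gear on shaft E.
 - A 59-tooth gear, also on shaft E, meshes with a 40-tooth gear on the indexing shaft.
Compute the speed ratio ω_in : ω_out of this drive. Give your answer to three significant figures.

24.9

Each stage contributes driven/driver: gear mesh 109/18 = 6.0556, gear mesh 67/30 = 2.2333, belt 30/28 = 1.0714, gear mesh 119/47 = 2.5319, gear mesh 40/59 = 0.67797.
Overall: 6.0556 × 2.2333 × 1.0714 × 2.5319 × 0.67797 = 24.873.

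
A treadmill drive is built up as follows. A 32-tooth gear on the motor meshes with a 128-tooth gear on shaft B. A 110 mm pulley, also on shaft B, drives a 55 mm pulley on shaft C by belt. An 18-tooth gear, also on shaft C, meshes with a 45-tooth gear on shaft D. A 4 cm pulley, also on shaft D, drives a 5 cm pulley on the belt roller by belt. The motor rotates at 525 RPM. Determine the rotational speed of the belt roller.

Gear mesh: ratio = 128/32 = 4, so shaft B turns at 525 / 4 = 131.25 RPM.
Belt: ratio = 55/110 = 0.5, so shaft C turns at 131.25 / 0.5 = 262.5 RPM.
Gear mesh: ratio = 45/18 = 2.5, so shaft D turns at 262.5 / 2.5 = 105 RPM.
Belt: ratio = 5/4 = 1.25, so the belt roller turns at 105 / 1.25 = 84 RPM.

84 RPM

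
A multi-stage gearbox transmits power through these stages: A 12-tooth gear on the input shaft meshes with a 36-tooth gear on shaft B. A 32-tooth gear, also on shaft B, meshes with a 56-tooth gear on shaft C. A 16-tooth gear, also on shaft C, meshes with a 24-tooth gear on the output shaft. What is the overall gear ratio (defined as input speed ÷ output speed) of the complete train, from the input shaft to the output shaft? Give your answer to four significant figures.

Each stage contributes driven/driver: gear mesh 36/12 = 3, gear mesh 56/32 = 1.75, gear mesh 24/16 = 1.5.
Overall: 3 × 1.75 × 1.5 = 7.875.

7.875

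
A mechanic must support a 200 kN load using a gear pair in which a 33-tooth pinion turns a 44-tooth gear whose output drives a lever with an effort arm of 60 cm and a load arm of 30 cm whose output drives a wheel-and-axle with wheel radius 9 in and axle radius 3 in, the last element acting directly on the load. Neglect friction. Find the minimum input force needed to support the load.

25 kN

Gear pair MA = 44/33 = 1.3333.
Lever MA = effort arm / load arm = 60/30 = 2.
Wheel-and-axle MA = R/r = 9/3 = 3.
Combined ideal MA = 1.3333 × 2 × 3 = 8.
Effort = load / MA = 200 / 8 = 25 kN.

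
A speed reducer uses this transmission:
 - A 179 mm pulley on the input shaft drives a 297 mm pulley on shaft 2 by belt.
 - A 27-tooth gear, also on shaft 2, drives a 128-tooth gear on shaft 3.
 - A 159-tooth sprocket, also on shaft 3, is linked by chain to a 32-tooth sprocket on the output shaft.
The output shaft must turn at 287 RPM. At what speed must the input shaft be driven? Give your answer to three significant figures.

Overall ratio R = 1.6592 × 4.7407 × 0.20126 = 1.5831.
Required input speed = output speed × R = 287 × 1.5831 = 454.34 RPM.

454 RPM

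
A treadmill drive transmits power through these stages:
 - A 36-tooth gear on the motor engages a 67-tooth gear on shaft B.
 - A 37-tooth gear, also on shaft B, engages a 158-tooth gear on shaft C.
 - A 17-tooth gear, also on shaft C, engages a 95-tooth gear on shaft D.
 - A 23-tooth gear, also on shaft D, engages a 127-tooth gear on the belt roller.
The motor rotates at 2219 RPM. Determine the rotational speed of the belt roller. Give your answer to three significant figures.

gear mesh 67/36 = 1.8611 → 2219/1.8611 = 1192.3 RPM
gear mesh 158/37 = 4.2703 → 1192.3/4.2703 = 279.21 RPM
gear mesh 95/17 = 5.5882 → 279.21/5.5882 = 49.964 RPM
gear mesh 127/23 = 5.5217 → 49.964/5.5217 = 9.0486 RPM

9.05 RPM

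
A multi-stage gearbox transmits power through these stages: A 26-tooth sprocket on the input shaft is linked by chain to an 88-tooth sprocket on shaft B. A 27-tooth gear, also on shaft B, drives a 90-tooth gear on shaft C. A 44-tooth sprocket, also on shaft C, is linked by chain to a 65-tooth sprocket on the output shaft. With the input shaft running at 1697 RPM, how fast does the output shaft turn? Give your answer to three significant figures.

Chain: ratio = 88/26 = 3.3846, so shaft B turns at 1697 / 3.3846 = 501.39 RPM.
Gear mesh: ratio = 90/27 = 3.3333, so shaft C turns at 501.39 / 3.3333 = 150.42 RPM.
Chain: ratio = 65/44 = 1.4773, so the output shaft turns at 150.42 / 1.4773 = 101.82 RPM.

102 RPM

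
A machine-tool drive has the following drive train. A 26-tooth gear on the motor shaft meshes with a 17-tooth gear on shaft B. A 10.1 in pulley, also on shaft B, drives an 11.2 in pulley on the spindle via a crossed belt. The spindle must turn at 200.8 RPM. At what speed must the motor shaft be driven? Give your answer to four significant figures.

145.6 RPM

Overall ratio R = 0.65385 × 1.1089 = 0.72506.
Required input speed = output speed × R = 200.8 × 0.72506 = 145.59 RPM.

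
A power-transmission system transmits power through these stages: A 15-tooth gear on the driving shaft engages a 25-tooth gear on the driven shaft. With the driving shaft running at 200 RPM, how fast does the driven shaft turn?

Gear mesh: ratio = 25/15 = 1.6667, so the driven shaft turns at 200 / 1.6667 = 120 RPM.

120 RPM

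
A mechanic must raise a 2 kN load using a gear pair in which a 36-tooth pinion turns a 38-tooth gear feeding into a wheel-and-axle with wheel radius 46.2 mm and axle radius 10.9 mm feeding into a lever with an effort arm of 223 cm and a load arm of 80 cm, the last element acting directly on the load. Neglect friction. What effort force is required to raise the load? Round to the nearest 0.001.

Gear pair MA = 38/36 = 1.0556.
Wheel-and-axle MA = R/r = 46.2/10.9 = 4.2385.
Lever MA = effort arm / load arm = 223/80 = 2.7875.
Combined ideal MA = 1.0556 × 4.2385 × 2.7875 = 12.471.
Effort = load / MA = 2 / 12.471 = 0.16037 kN.

0.160 kN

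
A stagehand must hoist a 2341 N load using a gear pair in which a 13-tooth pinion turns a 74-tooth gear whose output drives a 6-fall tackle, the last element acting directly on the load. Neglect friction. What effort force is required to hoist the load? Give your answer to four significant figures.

68.54 N

Gear pair MA = 74/13 = 5.6923.
Block-and-tackle MA = number of supporting rope parts = 6.
Combined ideal MA = 5.6923 × 6 = 34.154.
Effort = load / MA = 2341 / 34.154 = 68.543 N.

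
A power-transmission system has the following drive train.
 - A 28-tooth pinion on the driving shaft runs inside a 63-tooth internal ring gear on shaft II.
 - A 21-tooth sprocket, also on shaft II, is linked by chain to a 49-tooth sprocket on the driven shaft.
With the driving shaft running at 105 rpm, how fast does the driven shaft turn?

20 rpm

the driving shaft → shaft II (internal gear, 63/28): 105 ÷ 2.25 = 46.667 rpm
shaft II → the driven shaft (chain, 49/21): 46.667 ÷ 2.3333 = 20 rpm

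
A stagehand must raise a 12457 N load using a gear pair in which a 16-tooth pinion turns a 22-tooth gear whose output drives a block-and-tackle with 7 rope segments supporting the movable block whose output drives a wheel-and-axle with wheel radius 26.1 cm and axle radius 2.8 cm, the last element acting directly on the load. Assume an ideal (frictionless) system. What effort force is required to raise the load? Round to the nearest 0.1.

138.8 N

Gear pair MA = 22/16 = 1.375.
Block-and-tackle MA = number of supporting rope parts = 7.
Wheel-and-axle MA = R/r = 26.1/2.8 = 9.3214.
Combined ideal MA = 1.375 × 7 × 9.3214 = 89.719.
Effort = load / MA = 12457 / 89.719 = 138.85 N.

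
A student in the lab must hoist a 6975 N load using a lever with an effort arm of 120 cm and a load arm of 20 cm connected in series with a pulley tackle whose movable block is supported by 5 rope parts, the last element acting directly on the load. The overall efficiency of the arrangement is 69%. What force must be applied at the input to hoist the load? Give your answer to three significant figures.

Lever MA = effort arm / load arm = 120/20 = 6.
Block-and-tackle MA = number of supporting rope parts = 5.
Combined ideal MA = 6 × 5 = 30.
Actual MA = 30 × 0.69 = 20.7.
Effort = load / actual MA = 6975 / 20.7 = 336.96 N.

337 N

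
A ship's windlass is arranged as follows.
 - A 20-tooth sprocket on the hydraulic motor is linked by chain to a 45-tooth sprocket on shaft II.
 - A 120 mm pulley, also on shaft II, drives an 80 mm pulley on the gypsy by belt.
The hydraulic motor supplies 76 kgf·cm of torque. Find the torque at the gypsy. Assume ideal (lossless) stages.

Chain: ratio = 45/20 = 2.25; torque at shaft II = 76 × 2.25 = 171 kgf·cm.
Belt: ratio = 80/120 = 0.66667; torque at the gypsy = 171 × 0.66667 = 114 kgf·cm.

114 kgf·cm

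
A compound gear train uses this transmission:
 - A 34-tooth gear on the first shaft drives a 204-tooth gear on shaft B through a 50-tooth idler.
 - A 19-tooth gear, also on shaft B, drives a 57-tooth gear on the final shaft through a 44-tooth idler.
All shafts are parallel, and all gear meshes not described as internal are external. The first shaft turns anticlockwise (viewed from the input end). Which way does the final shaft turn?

anticlockwise

the first shaft → shaft B: driver → idler → driven is 2 external meshes, 2 reversals → CCW.
shaft B → the final shaft: driver → idler → driven is 2 external meshes, 2 reversals → CCW.
4 reversals in total — an even number — so the final shaft turns the same way as the first shaft.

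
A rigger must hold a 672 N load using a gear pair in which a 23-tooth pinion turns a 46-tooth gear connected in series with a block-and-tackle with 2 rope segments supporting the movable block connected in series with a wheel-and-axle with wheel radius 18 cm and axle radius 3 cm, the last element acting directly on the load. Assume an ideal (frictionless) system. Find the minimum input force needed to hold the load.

Gear pair MA = 46/23 = 2.
Block-and-tackle MA = number of supporting rope parts = 2.
Wheel-and-axle MA = R/r = 18/3 = 6.
Combined ideal MA = 2 × 2 × 6 = 24.
Effort = load / MA = 672 / 24 = 28 N.

28 N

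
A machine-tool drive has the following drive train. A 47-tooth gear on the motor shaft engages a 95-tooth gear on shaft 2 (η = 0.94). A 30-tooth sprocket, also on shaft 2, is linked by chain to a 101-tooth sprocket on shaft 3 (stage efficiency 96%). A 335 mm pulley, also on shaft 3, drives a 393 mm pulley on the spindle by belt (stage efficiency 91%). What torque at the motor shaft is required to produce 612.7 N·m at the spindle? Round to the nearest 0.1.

93.5 N·m

Overall ratio R = 2.0213 × 3.3667 × 1.1731 = 7.9831; overall efficiency η = 0.94 × 0.96 × 0.91 = 0.8212.
Input torque = output torque / (R × η) = 612.7 / (7.9831 × 0.8212) = 93.462 N·m.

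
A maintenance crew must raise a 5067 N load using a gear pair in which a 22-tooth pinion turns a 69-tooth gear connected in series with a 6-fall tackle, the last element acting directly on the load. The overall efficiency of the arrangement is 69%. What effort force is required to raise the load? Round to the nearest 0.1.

390.2 N

Gear pair MA = 69/22 = 3.1364.
Block-and-tackle MA = number of supporting rope parts = 6.
Combined ideal MA = 3.1364 × 6 = 18.818.
Actual MA = 18.818 × 0.69 = 12.985.
Effort = load / actual MA = 5067 / 12.985 = 390.23 N.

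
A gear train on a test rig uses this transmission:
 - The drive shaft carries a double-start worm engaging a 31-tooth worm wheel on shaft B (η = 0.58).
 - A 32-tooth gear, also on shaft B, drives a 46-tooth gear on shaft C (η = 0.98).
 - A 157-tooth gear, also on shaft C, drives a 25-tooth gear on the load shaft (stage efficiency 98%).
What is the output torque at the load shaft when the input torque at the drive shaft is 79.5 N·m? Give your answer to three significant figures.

Worm: ratio = 31/2 = 15.5; torque at shaft B = 79.5 × 15.5 × 0.58 = 714.7 N·m.
Gear mesh: ratio = 46/32 = 1.4375; torque at shaft C = 714.7 × 1.4375 × 0.98 = 1006.8 N·m.
Gear mesh: ratio = 25/157 = 0.15924; torque at the load shaft = 1006.8 × 0.15924 × 0.98 = 157.12 N·m.

157 N·m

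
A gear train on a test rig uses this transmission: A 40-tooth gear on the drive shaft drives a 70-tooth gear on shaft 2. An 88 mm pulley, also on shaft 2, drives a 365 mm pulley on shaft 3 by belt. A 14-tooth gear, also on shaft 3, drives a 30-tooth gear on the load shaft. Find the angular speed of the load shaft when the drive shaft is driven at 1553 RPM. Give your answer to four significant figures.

99.85 RPM

the drive shaft → shaft 2 (gear mesh, 70/40): 1553 ÷ 1.75 = 887.43 RPM
shaft 2 → shaft 3 (belt, 365/88): 887.43 ÷ 4.1477 = 213.96 RPM
shaft 3 → the load shaft (gear mesh, 30/14): 213.96 ÷ 2.1429 = 99.846 RPM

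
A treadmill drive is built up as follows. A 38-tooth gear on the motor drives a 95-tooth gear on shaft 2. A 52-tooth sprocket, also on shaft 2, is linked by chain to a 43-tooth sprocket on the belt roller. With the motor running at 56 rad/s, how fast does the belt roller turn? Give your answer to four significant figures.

27.09 rad/s

Gear mesh: ratio = 95/38 = 2.5, so shaft 2 turns at 56 / 2.5 = 22.4 rad/s.
Chain: ratio = 43/52 = 0.82692, so the belt roller turns at 22.4 / 0.82692 = 27.088 rad/s.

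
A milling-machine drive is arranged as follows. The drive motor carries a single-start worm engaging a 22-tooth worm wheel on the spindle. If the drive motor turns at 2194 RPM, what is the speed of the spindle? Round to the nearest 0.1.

Worm: ratio = 22/1 = 22, so the spindle turns at 2194 / 22 = 99.727 RPM.

99.7 RPM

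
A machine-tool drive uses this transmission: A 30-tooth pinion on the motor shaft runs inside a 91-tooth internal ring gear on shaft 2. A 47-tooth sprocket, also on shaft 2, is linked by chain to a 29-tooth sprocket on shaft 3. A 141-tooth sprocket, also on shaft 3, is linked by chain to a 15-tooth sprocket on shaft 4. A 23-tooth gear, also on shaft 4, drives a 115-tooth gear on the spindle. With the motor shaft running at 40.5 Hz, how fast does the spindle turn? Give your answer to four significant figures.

Internal gear: ratio = 91/30 = 3.0333, so shaft 2 turns at 40.5 / 3.0333 = 13.352 Hz.
Chain: ratio = 29/47 = 0.61702, so shaft 3 turns at 13.352 / 0.61702 = 21.639 Hz.
Chain: ratio = 15/141 = 0.10638, so shaft 4 turns at 21.639 / 0.10638 = 203.41 Hz.
Gear mesh: ratio = 115/23 = 5, so the spindle turns at 203.41 / 5 = 40.681 Hz.

40.68 Hz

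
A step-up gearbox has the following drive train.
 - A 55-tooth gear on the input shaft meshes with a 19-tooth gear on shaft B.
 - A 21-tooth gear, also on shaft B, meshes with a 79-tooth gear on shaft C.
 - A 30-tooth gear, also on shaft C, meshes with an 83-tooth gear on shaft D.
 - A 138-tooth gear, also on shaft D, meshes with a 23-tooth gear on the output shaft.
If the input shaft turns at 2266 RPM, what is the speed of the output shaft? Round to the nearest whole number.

3781 RPM

gear mesh 19/55 = 0.34545 → 2266/0.34545 = 6559.5 RPM
gear mesh 79/21 = 3.7619 → 6559.5/3.7619 = 1743.7 RPM
gear mesh 83/30 = 2.7667 → 1743.7/2.7667 = 630.24 RPM
gear mesh 23/138 = 0.16667 → 630.24/0.16667 = 3781.4 RPM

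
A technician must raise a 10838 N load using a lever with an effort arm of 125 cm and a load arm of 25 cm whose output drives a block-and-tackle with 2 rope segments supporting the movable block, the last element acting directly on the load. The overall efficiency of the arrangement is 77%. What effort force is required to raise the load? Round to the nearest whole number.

Lever MA = effort arm / load arm = 125/25 = 5.
Block-and-tackle MA = number of supporting rope parts = 2.
Combined ideal MA = 5 × 2 = 10.
Actual MA = 10 × 0.77 = 7.7.
Effort = load / actual MA = 10838 / 7.7 = 1407.5 N.

1408 N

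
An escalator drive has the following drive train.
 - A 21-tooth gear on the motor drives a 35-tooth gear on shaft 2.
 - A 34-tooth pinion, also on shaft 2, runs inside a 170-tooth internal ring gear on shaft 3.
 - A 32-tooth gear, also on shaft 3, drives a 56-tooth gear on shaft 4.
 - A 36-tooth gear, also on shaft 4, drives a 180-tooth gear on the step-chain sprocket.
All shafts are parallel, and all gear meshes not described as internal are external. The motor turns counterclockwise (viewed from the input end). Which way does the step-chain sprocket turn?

clockwise

the motor → shaft 2: external mesh, 1 reversal → CW.
shaft 2 → shaft 3: internal mesh, same direction → CW.
shaft 3 → shaft 4: external mesh, 1 reversal → CCW.
shaft 4 → the step-chain sprocket: external mesh, 1 reversal → CW.
3 reversals in total — an odd number — so the step-chain sprocket turns opposite to the motor.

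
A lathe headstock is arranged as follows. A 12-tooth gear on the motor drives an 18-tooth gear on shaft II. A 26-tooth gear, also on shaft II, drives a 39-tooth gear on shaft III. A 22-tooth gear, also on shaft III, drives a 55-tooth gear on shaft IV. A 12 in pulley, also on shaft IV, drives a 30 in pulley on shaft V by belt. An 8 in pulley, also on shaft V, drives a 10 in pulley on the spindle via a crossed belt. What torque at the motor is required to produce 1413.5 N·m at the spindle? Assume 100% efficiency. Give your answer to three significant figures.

Overall ratio R = 1.5 × 1.5 × 2.5 × 2.5 × 1.25 = 17.578.
Input torque = output torque / R = 1413.5 / 17.578 = 80.412 N·m.

80.4 N·m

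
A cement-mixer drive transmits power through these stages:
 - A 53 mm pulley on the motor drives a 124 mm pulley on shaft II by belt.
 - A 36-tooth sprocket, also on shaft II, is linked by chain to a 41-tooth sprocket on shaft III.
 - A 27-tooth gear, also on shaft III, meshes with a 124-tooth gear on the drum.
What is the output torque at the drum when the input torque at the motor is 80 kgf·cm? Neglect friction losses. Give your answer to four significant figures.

After the belt (124/53): 80 × 2.3396 = 187.17 kgf·cm
After the chain (41/36): 187.17 × 1.1389 = 213.17 kgf·cm
After the gear mesh (124/27): 213.17 × 4.5926 = 978.98 kgf·cm

979.0 kgf·cm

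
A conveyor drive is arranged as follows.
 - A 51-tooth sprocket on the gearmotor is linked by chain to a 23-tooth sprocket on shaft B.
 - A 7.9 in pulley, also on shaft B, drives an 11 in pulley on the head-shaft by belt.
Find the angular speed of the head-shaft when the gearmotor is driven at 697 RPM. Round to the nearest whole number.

1110 RPM

Chain: ratio = 23/51 = 0.45098, so shaft B turns at 697 / 0.45098 = 1545.5 RPM.
Belt: ratio = 11/7.9 = 1.3924, so the head-shaft turns at 1545.5 / 1.3924 = 1110 RPM.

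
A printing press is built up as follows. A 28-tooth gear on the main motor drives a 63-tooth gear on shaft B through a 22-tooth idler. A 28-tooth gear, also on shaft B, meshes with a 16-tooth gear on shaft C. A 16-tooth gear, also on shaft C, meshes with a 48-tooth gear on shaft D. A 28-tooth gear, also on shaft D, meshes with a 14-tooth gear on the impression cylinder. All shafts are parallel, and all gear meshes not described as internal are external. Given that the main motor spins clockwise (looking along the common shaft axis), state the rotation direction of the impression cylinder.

counterclockwise

the main motor → shaft B: driver → idler → driven is 2 external meshes, 2 reversals → CW.
shaft B → shaft C: external mesh, 1 reversal → CCW.
shaft C → shaft D: external mesh, 1 reversal → CW.
shaft D → the impression cylinder: external mesh, 1 reversal → CCW.
5 reversals in total — an odd number — so the impression cylinder turns opposite to the main motor.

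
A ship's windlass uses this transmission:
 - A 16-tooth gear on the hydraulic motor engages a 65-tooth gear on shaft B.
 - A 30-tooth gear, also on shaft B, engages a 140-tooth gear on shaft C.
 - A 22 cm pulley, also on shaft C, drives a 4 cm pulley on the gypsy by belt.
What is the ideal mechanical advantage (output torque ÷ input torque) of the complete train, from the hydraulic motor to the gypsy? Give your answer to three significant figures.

3.45

Each stage contributes driven/driver: gear mesh 65/16 = 4.0625, gear mesh 140/30 = 4.6667, belt 4/22 = 0.18182.
Overall: 4.0625 × 4.6667 × 0.18182 = 3.447.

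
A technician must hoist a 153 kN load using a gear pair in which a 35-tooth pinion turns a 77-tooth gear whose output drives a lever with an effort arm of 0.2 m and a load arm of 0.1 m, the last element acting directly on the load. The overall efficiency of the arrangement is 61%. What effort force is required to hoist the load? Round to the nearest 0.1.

57.0 kN

Gear pair MA = 77/35 = 2.2.
Lever MA = effort arm / load arm = 0.2/0.1 = 2.
Combined ideal MA = 2.2 × 2 = 4.4.
Actual MA = 4.4 × 0.61 = 2.684.
Effort = load / actual MA = 153 / 2.684 = 57.004 kN.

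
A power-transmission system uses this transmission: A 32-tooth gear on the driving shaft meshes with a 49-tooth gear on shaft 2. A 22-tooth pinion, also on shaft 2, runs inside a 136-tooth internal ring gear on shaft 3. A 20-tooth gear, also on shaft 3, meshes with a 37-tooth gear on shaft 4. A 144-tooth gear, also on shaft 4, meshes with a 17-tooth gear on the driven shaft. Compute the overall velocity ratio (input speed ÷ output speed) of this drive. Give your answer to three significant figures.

2.07

Each stage contributes driven/driver: gear mesh 49/32 = 1.5312, internal gear 136/22 = 6.1818, gear mesh 37/20 = 1.85, gear mesh 17/144 = 0.11806.
Overall: 1.5312 × 6.1818 × 1.85 × 0.11806 = 2.0674.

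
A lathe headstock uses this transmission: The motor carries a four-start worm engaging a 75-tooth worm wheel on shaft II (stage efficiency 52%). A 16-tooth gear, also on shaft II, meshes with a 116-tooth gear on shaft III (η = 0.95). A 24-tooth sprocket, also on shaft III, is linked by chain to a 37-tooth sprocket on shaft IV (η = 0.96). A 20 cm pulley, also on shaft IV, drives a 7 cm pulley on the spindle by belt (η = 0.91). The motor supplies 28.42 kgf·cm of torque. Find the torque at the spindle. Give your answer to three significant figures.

900 kgf·cm

Worm: ratio = 75/4 = 18.75; torque at shaft II = 28.42 × 18.75 × 0.52 = 277.1 kgf·cm.
Gear mesh: ratio = 116/16 = 7.25; torque at shaft III = 277.1 × 7.25 × 0.95 = 1908.5 kgf·cm.
Chain: ratio = 37/24 = 1.5417; torque at shaft IV = 1908.5 × 1.5417 × 0.96 = 2824.6 kgf·cm.
Belt: ratio = 7/20 = 0.35; torque at the spindle = 2824.6 × 0.35 × 0.91 = 899.62 kgf·cm.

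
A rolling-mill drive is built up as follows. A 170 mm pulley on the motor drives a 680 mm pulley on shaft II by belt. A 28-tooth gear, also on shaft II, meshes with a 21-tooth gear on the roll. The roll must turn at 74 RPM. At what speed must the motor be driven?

222 RPM

Overall ratio R = 4 × 0.75 = 3.
Required input speed = output speed × R = 74 × 3 = 222 RPM.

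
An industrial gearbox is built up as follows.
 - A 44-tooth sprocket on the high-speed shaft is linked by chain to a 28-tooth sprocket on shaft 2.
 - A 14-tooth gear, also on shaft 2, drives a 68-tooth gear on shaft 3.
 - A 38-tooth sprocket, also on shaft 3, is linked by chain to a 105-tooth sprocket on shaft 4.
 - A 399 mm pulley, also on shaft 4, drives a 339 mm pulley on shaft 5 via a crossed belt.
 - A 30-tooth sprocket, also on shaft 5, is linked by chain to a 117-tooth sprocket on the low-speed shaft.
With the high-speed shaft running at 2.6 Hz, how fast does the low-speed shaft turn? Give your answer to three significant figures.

the high-speed shaft → shaft 2 (chain, 28/44): 2.6 ÷ 0.63636 = 4.0857 Hz
shaft 2 → shaft 3 (gear mesh, 68/14): 4.0857 ÷ 4.8571 = 0.84118 Hz
shaft 3 → shaft 4 (chain, 105/38): 0.84118 ÷ 2.7632 = 0.30443 Hz
shaft 4 → shaft 5 (belt, 339/399): 0.30443 ÷ 0.84962 = 0.35831 Hz
shaft 5 → the low-speed shaft (chain, 117/30): 0.35831 ÷ 3.9 = 0.091873 Hz

0.0919 Hz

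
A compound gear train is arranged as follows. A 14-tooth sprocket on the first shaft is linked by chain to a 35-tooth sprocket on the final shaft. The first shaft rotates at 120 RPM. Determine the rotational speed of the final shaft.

48 RPM

Chain: ratio = 35/14 = 2.5, so the final shaft turns at 120 / 2.5 = 48 RPM.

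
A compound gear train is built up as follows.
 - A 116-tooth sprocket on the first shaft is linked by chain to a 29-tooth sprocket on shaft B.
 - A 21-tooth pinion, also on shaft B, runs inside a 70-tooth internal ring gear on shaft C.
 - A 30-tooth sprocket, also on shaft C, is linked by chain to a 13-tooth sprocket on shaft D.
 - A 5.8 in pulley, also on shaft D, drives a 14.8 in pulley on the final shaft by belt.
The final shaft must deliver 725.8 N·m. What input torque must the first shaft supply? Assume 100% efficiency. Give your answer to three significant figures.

Overall ratio R = 0.25 × 3.3333 × 0.43333 × 2.5517 = 0.92146.
Input torque = output torque / R = 725.8 / 0.92146 = 787.67 N·m.

788 N·m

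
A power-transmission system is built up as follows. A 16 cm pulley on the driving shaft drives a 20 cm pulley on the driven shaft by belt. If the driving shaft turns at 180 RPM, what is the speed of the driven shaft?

144 RPM

belt 20/16 = 1.25 → 180/1.25 = 144 RPM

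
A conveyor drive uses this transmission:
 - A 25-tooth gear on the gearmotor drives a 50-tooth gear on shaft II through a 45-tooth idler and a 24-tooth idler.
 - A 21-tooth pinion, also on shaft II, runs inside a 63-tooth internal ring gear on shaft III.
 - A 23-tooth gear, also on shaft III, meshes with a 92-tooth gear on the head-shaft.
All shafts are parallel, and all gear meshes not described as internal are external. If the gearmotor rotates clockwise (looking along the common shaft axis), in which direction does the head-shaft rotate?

the gearmotor → shaft II: driver → idler → idler → driven is 3 external meshes, 3 reversals → CCW.
shaft II → shaft III: internal mesh, same direction → CCW.
shaft III → the head-shaft: external mesh, 1 reversal → CW.
4 reversals in total — an even number — so the head-shaft turns the same way as the gearmotor.

clockwise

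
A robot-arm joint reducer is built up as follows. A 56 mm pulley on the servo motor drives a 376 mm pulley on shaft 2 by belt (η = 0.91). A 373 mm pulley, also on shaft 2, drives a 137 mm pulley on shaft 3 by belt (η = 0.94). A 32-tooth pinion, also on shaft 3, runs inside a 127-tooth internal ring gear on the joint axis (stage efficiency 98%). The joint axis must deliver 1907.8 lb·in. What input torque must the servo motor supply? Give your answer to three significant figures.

Overall ratio R = 6.7143 × 0.36729 × 3.9688 = 9.7874; overall efficiency η = 0.91 × 0.94 × 0.98 = 0.8383.
Input torque = output torque / (R × η) = 1907.8 / (9.7874 × 0.8383) = 232.53 lb·in.

233 lb·in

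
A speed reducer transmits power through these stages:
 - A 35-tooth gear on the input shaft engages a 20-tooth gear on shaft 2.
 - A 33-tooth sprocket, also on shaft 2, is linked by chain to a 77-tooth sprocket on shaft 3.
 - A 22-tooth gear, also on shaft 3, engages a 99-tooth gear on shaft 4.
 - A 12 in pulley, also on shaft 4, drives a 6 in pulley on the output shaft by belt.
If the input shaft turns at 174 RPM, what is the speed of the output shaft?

Gear mesh: ratio = 20/35 = 0.57143, so shaft 2 turns at 174 / 0.57143 = 304.5 RPM.
Chain: ratio = 77/33 = 2.3333, so shaft 3 turns at 304.5 / 2.3333 = 130.5 RPM.
Gear mesh: ratio = 99/22 = 4.5, so shaft 4 turns at 130.5 / 4.5 = 29 RPM.
Belt: ratio = 6/12 = 0.5, so the output shaft turns at 29 / 0.5 = 58 RPM.

58 RPM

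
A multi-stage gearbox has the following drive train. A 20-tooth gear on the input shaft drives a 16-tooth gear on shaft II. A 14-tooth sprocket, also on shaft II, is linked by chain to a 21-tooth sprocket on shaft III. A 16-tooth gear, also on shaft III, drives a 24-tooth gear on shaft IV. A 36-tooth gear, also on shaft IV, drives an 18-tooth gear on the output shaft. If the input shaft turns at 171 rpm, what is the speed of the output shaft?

190 rpm

gear mesh 16/20 = 0.8 → 171/0.8 = 213.75 rpm
chain 21/14 = 1.5 → 213.75/1.5 = 142.5 rpm
gear mesh 24/16 = 1.5 → 142.5/1.5 = 95 rpm
gear mesh 18/36 = 0.5 → 95/0.5 = 190 rpm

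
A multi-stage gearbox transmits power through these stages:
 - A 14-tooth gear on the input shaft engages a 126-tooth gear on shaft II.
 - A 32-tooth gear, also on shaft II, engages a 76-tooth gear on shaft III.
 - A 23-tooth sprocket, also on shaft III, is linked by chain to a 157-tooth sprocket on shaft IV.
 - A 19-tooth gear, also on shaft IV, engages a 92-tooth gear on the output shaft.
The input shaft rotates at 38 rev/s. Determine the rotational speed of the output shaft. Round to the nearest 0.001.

the input shaft → shaft II (gear mesh, 126/14): 38 ÷ 9 = 4.2222 rev/s
shaft II → shaft III (gear mesh, 76/32): 4.2222 ÷ 2.375 = 1.7778 rev/s
shaft III → shaft IV (chain, 157/23): 1.7778 ÷ 6.8261 = 0.26044 rev/s
shaft IV → the output shaft (gear mesh, 92/19): 0.26044 ÷ 4.8421 = 0.053786 rev/s

0.054 rev/s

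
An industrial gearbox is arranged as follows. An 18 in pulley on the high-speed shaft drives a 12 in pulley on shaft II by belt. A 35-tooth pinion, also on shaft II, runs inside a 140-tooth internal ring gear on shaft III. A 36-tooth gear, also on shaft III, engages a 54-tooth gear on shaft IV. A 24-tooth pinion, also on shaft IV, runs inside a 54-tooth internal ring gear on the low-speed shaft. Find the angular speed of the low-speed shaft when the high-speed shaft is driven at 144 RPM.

the high-speed shaft → shaft II (belt, 12/18): 144 ÷ 0.66667 = 216 RPM
shaft II → shaft III (internal gear, 140/35): 216 ÷ 4 = 54 RPM
shaft III → shaft IV (gear mesh, 54/36): 54 ÷ 1.5 = 36 RPM
shaft IV → the low-speed shaft (internal gear, 54/24): 36 ÷ 2.25 = 16 RPM

16 RPM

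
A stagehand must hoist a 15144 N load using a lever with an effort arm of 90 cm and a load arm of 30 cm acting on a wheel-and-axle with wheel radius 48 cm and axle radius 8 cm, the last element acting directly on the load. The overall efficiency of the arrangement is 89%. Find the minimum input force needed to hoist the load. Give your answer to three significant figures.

945 N

Lever MA = effort arm / load arm = 90/30 = 3.
Wheel-and-axle MA = R/r = 48/8 = 6.
Combined ideal MA = 3 × 6 = 18.
Actual MA = 18 × 0.89 = 16.02.
Effort = load / actual MA = 15144 / 16.02 = 945.32 N.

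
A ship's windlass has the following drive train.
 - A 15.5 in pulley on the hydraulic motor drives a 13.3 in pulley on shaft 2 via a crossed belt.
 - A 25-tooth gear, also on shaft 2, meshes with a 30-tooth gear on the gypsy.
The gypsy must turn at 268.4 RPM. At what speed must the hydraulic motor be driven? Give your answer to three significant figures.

Overall ratio R = 0.85806 × 1.2 = 1.0297.
Required input speed = output speed × R = 268.4 × 1.0297 = 276.37 RPM.

276 RPM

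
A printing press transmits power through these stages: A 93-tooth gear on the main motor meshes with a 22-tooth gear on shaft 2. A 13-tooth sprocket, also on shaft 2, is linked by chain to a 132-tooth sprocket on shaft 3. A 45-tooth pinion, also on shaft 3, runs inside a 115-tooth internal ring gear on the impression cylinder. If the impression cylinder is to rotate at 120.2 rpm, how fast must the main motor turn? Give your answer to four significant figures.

Overall ratio R = 0.23656 × 10.154 × 2.5556 = 6.1384.
Required input speed = output speed × R = 120.2 × 6.1384 = 737.84 rpm.

737.8 rpm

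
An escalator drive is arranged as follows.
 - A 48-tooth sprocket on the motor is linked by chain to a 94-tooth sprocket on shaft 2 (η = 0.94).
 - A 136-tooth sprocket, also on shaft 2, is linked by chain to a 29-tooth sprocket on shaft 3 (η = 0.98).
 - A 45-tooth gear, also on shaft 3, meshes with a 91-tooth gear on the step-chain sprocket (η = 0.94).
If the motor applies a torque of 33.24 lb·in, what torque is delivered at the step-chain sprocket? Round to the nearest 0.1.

Chain: ratio = 94/48 = 1.9583; torque at shaft 2 = 33.24 × 1.9583 × 0.94 = 61.189 lb·in.
Chain: ratio = 29/136 = 0.21324; torque at shaft 3 = 61.189 × 0.21324 × 0.98 = 12.787 lb·in.
Gear mesh: ratio = 91/45 = 2.0222; torque at the step-chain sprocket = 12.787 × 2.0222 × 0.94 = 24.306 lb·in.

24.3 lb·in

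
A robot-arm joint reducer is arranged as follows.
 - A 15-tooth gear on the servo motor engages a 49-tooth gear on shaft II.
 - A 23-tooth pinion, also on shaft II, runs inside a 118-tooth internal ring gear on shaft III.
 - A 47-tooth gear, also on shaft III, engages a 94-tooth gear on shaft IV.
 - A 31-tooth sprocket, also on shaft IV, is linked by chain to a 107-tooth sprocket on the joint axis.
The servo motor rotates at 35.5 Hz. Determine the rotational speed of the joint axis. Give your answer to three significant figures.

Gear mesh: ratio = 49/15 = 3.2667, so shaft II turns at 35.5 / 3.2667 = 10.867 Hz.
Internal gear: ratio = 118/23 = 5.1304, so shaft III turns at 10.867 / 5.1304 = 2.1182 Hz.
Gear mesh: ratio = 94/47 = 2, so shaft IV turns at 2.1182 / 2 = 1.0591 Hz.
Chain: ratio = 107/31 = 3.4516, so the joint axis turns at 1.0591 / 3.4516 = 0.30684 Hz.

0.307 Hz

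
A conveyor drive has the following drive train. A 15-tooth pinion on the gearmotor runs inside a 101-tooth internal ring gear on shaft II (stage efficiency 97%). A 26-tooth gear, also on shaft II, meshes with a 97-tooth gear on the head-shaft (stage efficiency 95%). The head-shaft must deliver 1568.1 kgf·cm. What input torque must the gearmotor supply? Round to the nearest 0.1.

Overall ratio R = 6.7333 × 3.7308 = 25.121; overall efficiency η = 0.97 × 0.95 = 0.9215.
Input torque = output torque / (R × η) = 1568.1 / (25.121 × 0.9215) = 67.741 kgf·cm.

67.7 kgf·cm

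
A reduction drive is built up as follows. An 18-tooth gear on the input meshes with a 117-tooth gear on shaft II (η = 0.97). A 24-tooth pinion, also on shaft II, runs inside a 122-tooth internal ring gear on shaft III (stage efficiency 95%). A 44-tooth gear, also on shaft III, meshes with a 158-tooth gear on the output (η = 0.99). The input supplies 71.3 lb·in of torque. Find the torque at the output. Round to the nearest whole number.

Gear mesh: ratio = 117/18 = 6.5; torque at shaft II = 71.3 × 6.5 × 0.97 = 449.55 lb·in.
Internal gear: ratio = 122/24 = 5.0833; torque at shaft III = 449.55 × 5.0833 × 0.95 = 2170.9 lb·in.
Gear mesh: ratio = 158/44 = 3.5909; torque at the output = 2170.9 × 3.5909 × 0.99 = 7717.7 lb·in.

7718 lb·in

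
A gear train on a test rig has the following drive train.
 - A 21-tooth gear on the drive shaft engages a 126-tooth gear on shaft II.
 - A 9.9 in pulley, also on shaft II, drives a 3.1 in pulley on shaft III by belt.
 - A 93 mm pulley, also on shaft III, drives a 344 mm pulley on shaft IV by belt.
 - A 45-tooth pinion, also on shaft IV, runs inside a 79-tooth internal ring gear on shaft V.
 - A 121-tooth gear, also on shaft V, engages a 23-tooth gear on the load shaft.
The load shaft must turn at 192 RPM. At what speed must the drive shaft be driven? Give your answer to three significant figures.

445 RPM

Overall ratio R = 6 × 0.31313 × 3.6989 × 1.7556 × 0.19008 = 2.3191.
Required input speed = output speed × R = 192 × 2.3191 = 445.26 RPM.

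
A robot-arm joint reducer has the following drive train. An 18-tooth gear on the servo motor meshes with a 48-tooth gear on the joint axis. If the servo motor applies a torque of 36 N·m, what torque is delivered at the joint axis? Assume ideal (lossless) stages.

Gear mesh: ratio = 48/18 = 2.6667; torque at the joint axis = 36 × 2.6667 = 96 N·m.

96 N·m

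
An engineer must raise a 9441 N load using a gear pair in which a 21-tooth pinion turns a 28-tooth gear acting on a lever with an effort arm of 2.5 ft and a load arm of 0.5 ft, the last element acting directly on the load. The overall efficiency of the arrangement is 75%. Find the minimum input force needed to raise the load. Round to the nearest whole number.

Gear pair MA = 28/21 = 1.3333.
Lever MA = effort arm / load arm = 2.5/0.5 = 5.
Combined ideal MA = 1.3333 × 5 = 6.6667.
Actual MA = 6.6667 × 0.75 = 5.
Effort = load / actual MA = 9441 / 5 = 1888.2 N.

1888 N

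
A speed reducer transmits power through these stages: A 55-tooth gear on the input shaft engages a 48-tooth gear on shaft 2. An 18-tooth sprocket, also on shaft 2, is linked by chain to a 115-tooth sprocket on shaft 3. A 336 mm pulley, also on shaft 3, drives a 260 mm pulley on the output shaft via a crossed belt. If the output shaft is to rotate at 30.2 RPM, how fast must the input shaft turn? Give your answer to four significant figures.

Overall ratio R = 0.87273 × 6.3889 × 0.77381 = 4.3146.
Required input speed = output speed × R = 30.2 × 4.3146 = 130.3 RPM.

130.3 RPM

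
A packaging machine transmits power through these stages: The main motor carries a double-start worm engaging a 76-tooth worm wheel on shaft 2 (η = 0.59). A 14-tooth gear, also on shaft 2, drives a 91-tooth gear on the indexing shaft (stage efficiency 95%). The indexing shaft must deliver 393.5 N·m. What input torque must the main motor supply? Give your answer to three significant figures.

2.84 N·m

Overall ratio R = 38 × 6.5 = 247; overall efficiency η = 0.59 × 0.95 = 0.5605.
Input torque = output torque / (R × η) = 393.5 / (247 × 0.5605) = 2.8423 N·m.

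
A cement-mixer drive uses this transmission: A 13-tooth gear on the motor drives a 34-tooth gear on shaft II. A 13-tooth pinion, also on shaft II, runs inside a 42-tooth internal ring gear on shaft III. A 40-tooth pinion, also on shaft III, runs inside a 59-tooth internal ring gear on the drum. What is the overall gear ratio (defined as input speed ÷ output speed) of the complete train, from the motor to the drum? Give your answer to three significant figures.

12.5

Each stage contributes driven/driver: gear mesh 34/13 = 2.6154, internal gear 42/13 = 3.2308, internal gear 59/40 = 1.475.
Overall: 2.6154 × 3.2308 × 1.475 = 12.463.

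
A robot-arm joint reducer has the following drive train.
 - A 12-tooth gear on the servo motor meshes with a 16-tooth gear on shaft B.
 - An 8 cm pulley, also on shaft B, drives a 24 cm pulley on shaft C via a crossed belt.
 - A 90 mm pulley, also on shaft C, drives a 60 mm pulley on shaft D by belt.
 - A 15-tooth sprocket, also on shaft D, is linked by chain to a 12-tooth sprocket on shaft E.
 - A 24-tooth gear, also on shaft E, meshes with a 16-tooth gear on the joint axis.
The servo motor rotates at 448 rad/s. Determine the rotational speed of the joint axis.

315 rad/s

the servo motor → shaft B (gear mesh, 16/12): 448 ÷ 1.3333 = 336 rad/s
shaft B → shaft C (belt, 24/8): 336 ÷ 3 = 112 rad/s
shaft C → shaft D (belt, 60/90): 112 ÷ 0.66667 = 168 rad/s
shaft D → shaft E (chain, 12/15): 168 ÷ 0.8 = 210 rad/s
shaft E → the joint axis (gear mesh, 16/24): 210 ÷ 0.66667 = 315 rad/s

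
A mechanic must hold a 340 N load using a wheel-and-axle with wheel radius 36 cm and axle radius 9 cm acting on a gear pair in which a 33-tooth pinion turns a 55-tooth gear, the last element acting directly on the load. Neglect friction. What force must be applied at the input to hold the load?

Wheel-and-axle MA = R/r = 36/9 = 4.
Gear pair MA = 55/33 = 1.6667.
Combined ideal MA = 4 × 1.6667 = 6.6667.
Effort = load / MA = 340 / 6.6667 = 51 N.

51 N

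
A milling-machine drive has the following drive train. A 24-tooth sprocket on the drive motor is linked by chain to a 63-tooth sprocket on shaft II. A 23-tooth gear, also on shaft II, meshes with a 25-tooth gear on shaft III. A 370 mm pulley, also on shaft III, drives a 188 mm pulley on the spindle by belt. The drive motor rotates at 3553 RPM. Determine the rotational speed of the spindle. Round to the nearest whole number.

2451 RPM

chain 63/24 = 2.625 → 3553/2.625 = 1353.5 RPM
gear mesh 25/23 = 1.087 → 1353.5/1.087 = 1245.2 RPM
belt 188/370 = 0.50811 → 1245.2/0.50811 = 2450.7 RPM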